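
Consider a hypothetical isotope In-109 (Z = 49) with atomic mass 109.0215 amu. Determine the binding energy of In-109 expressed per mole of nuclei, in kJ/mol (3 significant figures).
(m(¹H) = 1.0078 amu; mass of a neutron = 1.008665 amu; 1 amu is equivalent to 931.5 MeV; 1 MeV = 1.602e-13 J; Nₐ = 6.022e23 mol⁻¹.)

7.91e+10 kJ/mol

Total constituent mass: 49 × 1.0078 + 60 × 1.008665 = 109.902100 amu
Mass defect Δm = 109.902100 − 109.0215 = 0.880600 amu
Binding energy = Δm·c² = 0.880600 × 931.5 MeV/amu = 820.279 MeV
Per nucleus in joules: 820.279 MeV × 1.602e-13 J/MeV = 1.3141e-10 J
Per mole: 1.3141e-10 J × 6.022e23 mol⁻¹ = 7.9135e+13 J/mol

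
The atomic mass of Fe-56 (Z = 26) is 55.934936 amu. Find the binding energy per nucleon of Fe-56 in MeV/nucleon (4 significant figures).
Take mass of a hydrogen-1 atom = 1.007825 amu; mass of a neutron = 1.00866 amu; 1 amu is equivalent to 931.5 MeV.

8.788 MeV/nucleon

With 26 protons and 30 neutrons (A = 56):
Mass of separated nucleons = 26(1.007825) + 30(1.00866) = 26.203450 + 30.25980 = 56.463250 amu
Δm = 56.463250 − 55.934936 = 0.528314 amu
Converting to energy: 0.528314 amu × 931.5 MeV/amu = 492.124 MeV
BE/A = 492.124 MeV / 56 = 8.788 MeV/nucleon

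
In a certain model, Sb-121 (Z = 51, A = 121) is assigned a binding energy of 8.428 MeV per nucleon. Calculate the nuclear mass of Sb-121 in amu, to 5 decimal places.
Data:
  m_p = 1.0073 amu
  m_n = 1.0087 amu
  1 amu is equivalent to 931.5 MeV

Total binding energy = 121 × 8.428 = 1019.788 MeV
Mass defect = 1019.788 MeV / (931.5 MeV/amu) = 1.0947805 amu
Constituent mass = 51(1.0073) + 70(1.0087) = 121.9813 amu
Nuclear mass = 121.9813 − 1.0947805 = 120.8865195 amu ≈ 120.88652 amu (to 5 decimal places)

120.88652 amu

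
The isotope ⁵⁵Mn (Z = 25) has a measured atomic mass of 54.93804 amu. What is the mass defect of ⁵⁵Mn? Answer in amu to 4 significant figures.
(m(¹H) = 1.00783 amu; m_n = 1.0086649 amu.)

0.5177 amu

Total constituent mass: 25 × 1.00783 + 30 × 1.0086649 = 55.4556970 amu
Mass defect Δm = 55.4556970 − 54.93804 = 0.5176570 amu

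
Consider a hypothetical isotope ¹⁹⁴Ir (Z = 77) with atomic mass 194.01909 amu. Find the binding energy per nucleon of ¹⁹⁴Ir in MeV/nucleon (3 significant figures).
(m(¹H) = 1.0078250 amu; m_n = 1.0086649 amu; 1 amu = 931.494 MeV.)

Σm = 77·m(¹H) + 117·m_n = 77.6025250 + 118.0137933 = 195.6163183 amu
Mass defect Δm = 195.6163183 − 194.01909 = 1.5972283 amu
E_B = 1.5972283 × 931.494 = 1487.81 MeV
Per nucleon: 1487.81 / 194 = 7.669 MeV

7.67 MeV/nucleon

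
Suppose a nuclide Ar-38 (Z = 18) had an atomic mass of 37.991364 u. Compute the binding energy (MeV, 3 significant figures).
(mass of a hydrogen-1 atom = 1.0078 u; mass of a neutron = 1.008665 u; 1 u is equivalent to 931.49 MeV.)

300 MeV

Mass of separated nucleons = 18(1.0078) + 20(1.008665) = 18.1404 + 20.173300 = 38.313700 u
Mass defect Δm = 38.313700 − 37.991364 = 0.322336 u
Converting to energy: 0.322336 u × 931.49 MeV/u = 300.253 MeV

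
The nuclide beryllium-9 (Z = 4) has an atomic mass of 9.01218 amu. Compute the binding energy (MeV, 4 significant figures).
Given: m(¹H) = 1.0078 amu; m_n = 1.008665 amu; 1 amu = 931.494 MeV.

With 4 protons and 5 neutrons (A = 9):
Mass of separated nucleons = 4(1.0078) + 5(1.008665) = 4.0312 + 5.043325 = 9.074525 amu
Mass defect Δm = 9.074525 − 9.01218 = 0.062345 amu
E_B = 0.062345 × 931.494 = 58.0740 MeV

58.07 MeV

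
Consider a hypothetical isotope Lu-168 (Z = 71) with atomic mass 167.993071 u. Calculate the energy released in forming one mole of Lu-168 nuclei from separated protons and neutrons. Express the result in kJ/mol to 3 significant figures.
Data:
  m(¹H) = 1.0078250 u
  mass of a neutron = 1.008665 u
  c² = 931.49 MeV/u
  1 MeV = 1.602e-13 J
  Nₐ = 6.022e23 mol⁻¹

Total constituent mass: 71 × 1.0078250 + 97 × 1.008665 = 169.3960800 u
Mass defect Δm = 169.3960800 − 167.993071 = 1.4030090 u
E_B = 1.4030090 × 931.49 = 1306.89 MeV
Per nucleus in joules: 1306.89 MeV × 1.602e-13 J/MeV = 2.0936e-10 J
Per mole: 2.0936e-10 J × 6.022e23 mol⁻¹ = 1.2608e+14 J/mol

1.26e+11 kJ/mol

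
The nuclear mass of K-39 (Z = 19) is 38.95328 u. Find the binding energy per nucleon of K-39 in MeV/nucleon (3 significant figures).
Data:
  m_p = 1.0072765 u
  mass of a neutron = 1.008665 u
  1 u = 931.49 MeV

8.56 MeV/nucleon

Mass of separated nucleons = 19(1.0072765) + 20(1.008665) = 19.1382535 + 20.173300 = 39.3115535 u
The mass defect is 39.3115535 − 38.95328 = 0.3582735 u.
Converting to energy: 0.3582735 u × 931.49 MeV/u = 333.728 MeV
Dividing by A = 39 gives 8.557 MeV per nucleon.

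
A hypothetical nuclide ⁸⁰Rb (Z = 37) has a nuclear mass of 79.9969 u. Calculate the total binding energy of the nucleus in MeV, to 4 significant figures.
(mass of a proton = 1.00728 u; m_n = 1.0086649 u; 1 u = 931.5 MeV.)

Total constituent mass: 37 × 1.00728 + 43 × 1.0086649 = 80.6419507 u
Δm = 80.6419507 − 79.9969 = 0.6450507 u
Binding energy = Δm·c² = 0.6450507 × 931.5 MeV/u = 600.865 MeV

600.9 MeV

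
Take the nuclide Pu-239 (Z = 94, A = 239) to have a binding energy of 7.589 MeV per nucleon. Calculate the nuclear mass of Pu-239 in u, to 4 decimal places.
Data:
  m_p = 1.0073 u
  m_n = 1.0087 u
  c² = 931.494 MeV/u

239.0005 u

Total binding energy = 239 × 7.589 = 1813.771 MeV
Mass defect = 1813.771 MeV / (931.494 MeV/u) = 1.947163 u
Constituent mass = 94(1.0073) + 145(1.0087) = 240.9477 u
Nuclear mass = 240.9477 − 1.947163 = 239.000537 u ≈ 239.0005 u (to 4 decimal places)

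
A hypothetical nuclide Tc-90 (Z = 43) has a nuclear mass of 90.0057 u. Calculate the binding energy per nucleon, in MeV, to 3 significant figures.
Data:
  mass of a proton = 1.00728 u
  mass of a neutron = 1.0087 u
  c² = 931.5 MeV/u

7.41 MeV/nucleon

Z = 43, so N = A − Z = 90 − 43 = 47.
Mass of separated nucleons = 43(1.00728) + 47(1.0087) = 43.31304 + 47.4089 = 90.72194 u
Mass defect Δm = 90.72194 − 90.0057 = 0.71624 u
E_B = 0.71624 × 931.5 = 667.178 MeV
Dividing by A = 90 gives 7.413 MeV per nucleon.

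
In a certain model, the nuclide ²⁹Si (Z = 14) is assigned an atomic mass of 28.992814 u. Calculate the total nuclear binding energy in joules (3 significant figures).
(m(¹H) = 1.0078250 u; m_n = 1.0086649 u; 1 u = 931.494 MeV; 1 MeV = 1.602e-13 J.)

3.68e-11 J

Total constituent mass: 14 × 1.0078250 + 15 × 1.0086649 = 29.2395235 u
The mass defect is 29.2395235 − 28.992814 = 0.2467095 u.
Binding energy = Δm·c² = 0.2467095 × 931.494 MeV/u = 229.808 MeV
In joules: 229.808 MeV × 1.602e-13 J/MeV = 3.6815e-11 J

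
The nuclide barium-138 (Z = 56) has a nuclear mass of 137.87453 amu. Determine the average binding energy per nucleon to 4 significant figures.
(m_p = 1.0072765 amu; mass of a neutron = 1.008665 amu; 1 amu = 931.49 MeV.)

The nucleus contains 56 protons and 138 − 56 = 82 neutrons.
Total constituent mass: 56 × 1.0072765 + 82 × 1.008665 = 139.1180140 amu
The mass defect is 139.1180140 − 137.87453 = 1.2434840 amu.
Binding energy = Δm·c² = 1.2434840 × 931.49 MeV/amu = 1158.29 MeV
Per nucleon: 1158.29 / 138 = 8.393 MeV

8.393 MeV/nucleon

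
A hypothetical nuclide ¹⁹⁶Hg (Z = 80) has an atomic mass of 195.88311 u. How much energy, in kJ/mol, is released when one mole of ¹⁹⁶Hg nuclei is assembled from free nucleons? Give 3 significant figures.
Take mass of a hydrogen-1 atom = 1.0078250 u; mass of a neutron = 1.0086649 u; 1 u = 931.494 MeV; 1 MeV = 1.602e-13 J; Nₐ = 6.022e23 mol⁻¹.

Σm = 80·m(¹H) + 116·m_n = 80.6260000 + 117.0051284 = 197.6311284 u
Δm = 197.6311284 − 195.88311 = 1.7480184 u
Converting to energy: 1.7480184 u × 931.494 MeV/u = 1628.27 MeV
Per nucleus in joules: 1628.27 MeV × 1.602e-13 J/MeV = 2.6085e-10 J
Per mole: 2.6085e-10 J × 6.022e23 mol⁻¹ = 1.5708e+14 J/mol

1.57e+11 kJ/mol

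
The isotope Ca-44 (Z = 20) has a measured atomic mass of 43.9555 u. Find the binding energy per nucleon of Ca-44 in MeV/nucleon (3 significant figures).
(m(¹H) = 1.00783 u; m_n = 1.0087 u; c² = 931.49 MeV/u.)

The nucleus contains 20 protons and 44 − 20 = 24 neutrons.
Σm = 20·m(¹H) + 24·m_n = 20.15660 + 24.2088 = 44.36540 u
The mass defect is 44.36540 − 43.9555 = 0.40990 u.
Converting to energy: 0.40990 u × 931.49 MeV/u = 381.818 MeV
BE/A = 381.818 MeV / 44 = 8.678 MeV/nucleon

8.68 MeV/nucleon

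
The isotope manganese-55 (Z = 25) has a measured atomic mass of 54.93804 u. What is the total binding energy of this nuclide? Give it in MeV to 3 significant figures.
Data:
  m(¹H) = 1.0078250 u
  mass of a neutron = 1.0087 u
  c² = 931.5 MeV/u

483 MeV

With 25 protons and 30 neutrons (A = 55):
Σm = 25·m(¹H) + 30·m_n = 25.1956250 + 30.2610 = 55.4566250 u
Mass defect Δm = 55.4566250 − 54.93804 = 0.5185850 u
Converting to energy: 0.5185850 u × 931.5 MeV/u = 483.062 MeV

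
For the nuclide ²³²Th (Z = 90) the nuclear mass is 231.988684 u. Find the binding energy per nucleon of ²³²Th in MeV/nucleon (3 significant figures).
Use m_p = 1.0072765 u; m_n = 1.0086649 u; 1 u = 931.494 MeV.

With 90 protons and 142 neutrons (A = 232):
Σm = 90·m_p + 142·m_n = 90.6548850 + 143.2304158 = 233.8853008 u
The mass defect is 233.8853008 − 231.988684 = 1.8966168 u.
Converting to energy: 1.8966168 u × 931.494 MeV/u = 1766.69 MeV
BE/A = 1766.69 MeV / 232 = 7.615 MeV/nucleon

7.62 MeV/nucleon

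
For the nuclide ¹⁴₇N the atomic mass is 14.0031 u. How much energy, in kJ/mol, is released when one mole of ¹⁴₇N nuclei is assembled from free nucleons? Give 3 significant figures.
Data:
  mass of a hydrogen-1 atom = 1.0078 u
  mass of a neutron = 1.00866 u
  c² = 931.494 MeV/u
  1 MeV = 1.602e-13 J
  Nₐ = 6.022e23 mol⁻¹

1.01e+10 kJ/mol

Total constituent mass: 7 × 1.0078 + 7 × 1.00866 = 14.11522 u
Mass defect Δm = 14.11522 − 14.0031 = 0.11212 u
E_B = 0.11212 × 931.494 = 104.439 MeV
Per nucleus in joules: 104.439 MeV × 1.602e-13 J/MeV = 1.6731e-11 J
Per mole: 1.6731e-11 J × 6.022e23 mol⁻¹ = 1.0075e+13 J/mol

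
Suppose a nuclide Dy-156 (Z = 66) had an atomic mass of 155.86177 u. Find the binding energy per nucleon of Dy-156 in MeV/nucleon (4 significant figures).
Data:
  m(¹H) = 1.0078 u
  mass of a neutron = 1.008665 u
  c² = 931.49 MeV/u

With 66 protons and 90 neutrons (A = 156):
Mass of separated nucleons = 66(1.0078) + 90(1.008665) = 66.5148 + 90.779850 = 157.294650 u
Δm = 157.294650 − 155.86177 = 1.432880 u
Converting to energy: 1.432880 u × 931.49 MeV/u = 1334.71 MeV
Dividing by A = 156 gives 8.556 MeV per nucleon.

8.556 MeV/nucleon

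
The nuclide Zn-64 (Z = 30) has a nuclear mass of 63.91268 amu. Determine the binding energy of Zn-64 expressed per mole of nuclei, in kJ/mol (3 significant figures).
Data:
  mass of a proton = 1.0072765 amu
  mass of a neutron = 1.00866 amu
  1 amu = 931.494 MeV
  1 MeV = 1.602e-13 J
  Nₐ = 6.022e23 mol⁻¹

With 30 protons and 34 neutrons (A = 64):
Σm = 30·m_p + 34·m_n = 30.2182950 + 34.29444 = 64.5127350 amu
Mass defect Δm = 64.5127350 − 63.91268 = 0.6000550 amu
E_B = 0.6000550 × 931.494 = 558.948 MeV
Per nucleus in joules: 558.948 MeV × 1.602e-13 J/MeV = 8.9543e-11 J
Per mole: 8.9543e-11 J × 6.022e23 mol⁻¹ = 5.3923e+13 J/mol

5.39e+10 kJ/mol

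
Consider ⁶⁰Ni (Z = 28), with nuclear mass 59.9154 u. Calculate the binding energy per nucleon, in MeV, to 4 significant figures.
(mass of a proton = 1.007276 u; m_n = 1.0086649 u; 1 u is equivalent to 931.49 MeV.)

The nucleus contains 28 protons and 60 − 28 = 32 neutrons.
Mass of separated nucleons = 28(1.007276) + 32(1.0086649) = 28.203728 + 32.2772768 = 60.4810048 u
Mass defect Δm = 60.4810048 − 59.9154 = 0.5656048 u
Converting to energy: 0.5656048 u × 931.49 MeV/u = 526.855 MeV
BE/A = 526.855 MeV / 60 = 8.781 MeV/nucleon

8.781 MeV/nucleon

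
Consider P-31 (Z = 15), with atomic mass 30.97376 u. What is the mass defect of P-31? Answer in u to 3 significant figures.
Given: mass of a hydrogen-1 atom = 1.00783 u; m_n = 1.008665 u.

0.282 u

The nucleus contains 15 protons and 31 − 15 = 16 neutrons.
Total constituent mass: 15 × 1.00783 + 16 × 1.008665 = 31.256090 u
The mass defect is 31.256090 − 30.97376 = 0.282330 u.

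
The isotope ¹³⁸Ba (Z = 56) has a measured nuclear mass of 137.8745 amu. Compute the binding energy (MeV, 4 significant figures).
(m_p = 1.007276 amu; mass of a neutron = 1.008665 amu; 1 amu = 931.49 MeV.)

1158 MeV

The nucleus contains 56 protons and 138 − 56 = 82 neutrons.
Total constituent mass: 56 × 1.007276 + 82 × 1.008665 = 139.117986 amu
Mass defect Δm = 139.117986 − 137.8745 = 1.243486 amu
Converting to energy: 1.243486 amu × 931.49 MeV/amu = 1158.29 MeV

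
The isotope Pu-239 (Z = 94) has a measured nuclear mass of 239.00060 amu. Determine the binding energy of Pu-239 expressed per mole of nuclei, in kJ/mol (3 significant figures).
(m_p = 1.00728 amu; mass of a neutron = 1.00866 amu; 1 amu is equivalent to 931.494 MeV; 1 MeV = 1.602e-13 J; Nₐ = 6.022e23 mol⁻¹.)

1.74e+11 kJ/mol

Z = 94, so N = A − Z = 239 − 94 = 145.
Mass of separated nucleons = 94(1.00728) + 145(1.00866) = 94.68432 + 146.25570 = 240.94002 amu
Δm = 240.94002 − 239.00060 = 1.93942 amu
Binding energy = Δm·c² = 1.93942 × 931.494 MeV/amu = 1806.56 MeV
Per nucleus in joules: 1806.56 MeV × 1.602e-13 J/MeV = 2.8941e-10 J
Per mole: 2.8941e-10 J × 6.022e23 mol⁻¹ = 1.7428e+14 J/mol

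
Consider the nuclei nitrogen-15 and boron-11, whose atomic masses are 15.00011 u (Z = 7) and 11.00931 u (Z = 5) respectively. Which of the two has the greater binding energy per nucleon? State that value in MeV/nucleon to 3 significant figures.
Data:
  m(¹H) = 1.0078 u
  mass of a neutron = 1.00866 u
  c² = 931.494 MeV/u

nitrogen-15: Σm = 7(1.0078) + 8(1.00866) = 15.12388 u; Δm = 0.12377 u; E_B = 115.29 MeV; E_B/A = 7.686 MeV
boron-11: Σm = 5(1.0078) + 6(1.00866) = 11.09096 u; Δm = 0.08165 u; E_B = 76.056 MeV; E_B/A = 6.914 MeV
nitrogen-15 has the higher binding energy per nucleon, so it is the more tightly bound nucleus.

nitrogen-15; 7.69 MeV/nucleon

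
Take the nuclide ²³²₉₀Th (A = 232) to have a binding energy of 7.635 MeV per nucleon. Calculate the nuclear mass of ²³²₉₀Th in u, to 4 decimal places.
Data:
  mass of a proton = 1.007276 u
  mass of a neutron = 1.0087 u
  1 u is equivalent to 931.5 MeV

Total binding energy = 232 × 7.635 = 1771.320 MeV
Mass defect = 1771.320 MeV / (931.5 MeV/u) = 1.901578 u
Constituent mass = 90(1.007276) + 142(1.0087) = 233.890240 u
Nuclear mass = 233.890240 − 1.901578 = 231.988662 u ≈ 231.9887 u (to 4 decimal places)

231.9887 u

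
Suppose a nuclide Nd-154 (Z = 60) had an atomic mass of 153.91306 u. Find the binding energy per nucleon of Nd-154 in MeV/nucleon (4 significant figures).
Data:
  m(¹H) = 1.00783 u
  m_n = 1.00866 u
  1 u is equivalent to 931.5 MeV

Σm = 60·m(¹H) + 94·m_n = 60.46980 + 94.81404 = 155.28384 u
Δm = 155.28384 − 153.91306 = 1.37078 u
Converting to energy: 1.37078 u × 931.5 MeV/u = 1276.88 MeV
Dividing by A = 154 gives 8.291 MeV per nucleon.

8.291 MeV/nucleon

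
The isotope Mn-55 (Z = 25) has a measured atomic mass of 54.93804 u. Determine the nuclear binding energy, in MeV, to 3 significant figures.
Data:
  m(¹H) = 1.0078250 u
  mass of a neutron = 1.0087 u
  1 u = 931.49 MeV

Z = 25, so N = A − Z = 55 − 25 = 30.
Total constituent mass: 25 × 1.0078250 + 30 × 1.0087 = 55.4566250 u
Mass defect Δm = 55.4566250 − 54.93804 = 0.5185850 u
Binding energy = Δm·c² = 0.5185850 × 931.49 MeV/u = 483.057 MeV

483 MeV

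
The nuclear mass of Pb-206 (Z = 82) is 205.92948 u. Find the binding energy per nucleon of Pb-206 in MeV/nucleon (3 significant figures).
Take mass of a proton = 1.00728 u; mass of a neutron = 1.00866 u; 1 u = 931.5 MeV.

7.87 MeV/nucleon

With 82 protons and 124 neutrons (A = 206):
Σm = 82·m_p + 124·m_n = 82.59696 + 125.07384 = 207.67080 u
Δm = 207.67080 − 205.92948 = 1.74132 u
Binding energy = Δm·c² = 1.74132 × 931.5 MeV/u = 1622.04 MeV
Per nucleon: 1622.04 / 206 = 7.874 MeV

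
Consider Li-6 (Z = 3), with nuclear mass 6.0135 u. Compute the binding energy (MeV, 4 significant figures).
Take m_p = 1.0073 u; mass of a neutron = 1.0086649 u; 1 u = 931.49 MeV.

32.04 MeV

Mass of separated nucleons = 3(1.0073) + 3(1.0086649) = 3.0219 + 3.0259947 = 6.0478947 u
Δm = 6.0478947 − 6.0135 = 0.0343947 u
Converting to energy: 0.0343947 u × 931.49 MeV/u = 32.0383 MeV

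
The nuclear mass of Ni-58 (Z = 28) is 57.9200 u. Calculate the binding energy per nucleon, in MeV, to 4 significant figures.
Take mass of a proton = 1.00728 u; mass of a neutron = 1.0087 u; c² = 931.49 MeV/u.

8.750 MeV/nucleon

The nucleus contains 28 protons and 58 − 28 = 30 neutrons.
Mass of separated nucleons = 28(1.00728) + 30(1.0087) = 28.20384 + 30.2610 = 58.46484 u
The mass defect is 58.46484 − 57.9200 = 0.54484 u.
Binding energy = Δm·c² = 0.54484 × 931.49 MeV/u = 507.513 MeV
Dividing by A = 58 gives 8.750 MeV per nucleon.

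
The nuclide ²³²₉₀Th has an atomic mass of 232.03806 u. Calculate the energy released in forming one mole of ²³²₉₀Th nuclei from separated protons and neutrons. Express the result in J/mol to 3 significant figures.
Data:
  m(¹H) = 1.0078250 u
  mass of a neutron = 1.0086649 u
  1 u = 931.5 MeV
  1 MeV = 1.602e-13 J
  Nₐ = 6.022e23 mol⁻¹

1.70e+14 J/mol

Z = 90, so N = A − Z = 232 − 90 = 142.
Total constituent mass: 90 × 1.0078250 + 142 × 1.0086649 = 233.9346658 u
Mass defect Δm = 233.9346658 − 232.03806 = 1.8966058 u
E_B = 1.8966058 × 931.5 = 1766.69 MeV
Per nucleus in joules: 1766.69 MeV × 1.602e-13 J/MeV = 2.8302e-10 J
Per mole: 2.8302e-10 J × 6.022e23 mol⁻¹ = 1.7043e+14 J/mol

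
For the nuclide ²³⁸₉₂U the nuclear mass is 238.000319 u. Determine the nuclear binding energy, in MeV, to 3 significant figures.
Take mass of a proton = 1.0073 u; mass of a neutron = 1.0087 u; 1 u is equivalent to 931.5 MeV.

1810 MeV

Z = 92, so N = A − Z = 238 − 92 = 146.
Total constituent mass: 92 × 1.0073 + 146 × 1.0087 = 239.9418 u
The mass defect is 239.9418 − 238.000319 = 1.941481 u.
Converting to energy: 1.941481 u × 931.5 MeV/u = 1808.49 MeV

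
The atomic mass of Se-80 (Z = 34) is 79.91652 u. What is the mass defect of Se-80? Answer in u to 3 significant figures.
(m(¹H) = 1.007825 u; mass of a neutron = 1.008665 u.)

0.748 u

The nucleus contains 34 protons and 80 − 34 = 46 neutrons.
Total constituent mass: 34 × 1.007825 + 46 × 1.008665 = 80.664640 u
Mass defect Δm = 80.664640 − 79.91652 = 0.748120 u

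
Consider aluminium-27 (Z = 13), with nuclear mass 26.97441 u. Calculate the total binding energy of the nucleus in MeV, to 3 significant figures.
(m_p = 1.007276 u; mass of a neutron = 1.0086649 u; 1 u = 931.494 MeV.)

Total constituent mass: 13 × 1.007276 + 14 × 1.0086649 = 27.2158966 u
Mass defect Δm = 27.2158966 − 26.97441 = 0.2414866 u
E_B = 0.2414866 × 931.494 = 224.943 MeV

225 MeV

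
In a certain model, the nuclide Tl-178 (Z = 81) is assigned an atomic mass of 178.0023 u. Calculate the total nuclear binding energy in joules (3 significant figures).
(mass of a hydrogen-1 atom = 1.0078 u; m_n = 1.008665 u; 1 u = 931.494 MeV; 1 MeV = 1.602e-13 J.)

2.19e-10 J

The nucleus contains 81 protons and 178 − 81 = 97 neutrons.
Total constituent mass: 81 × 1.0078 + 97 × 1.008665 = 179.472305 u
Mass defect Δm = 179.472305 − 178.0023 = 1.470005 u
Converting to energy: 1.470005 u × 931.494 MeV/u = 1369.30 MeV
In joules: 1369.30 MeV × 1.602e-13 J/MeV = 2.1936e-10 J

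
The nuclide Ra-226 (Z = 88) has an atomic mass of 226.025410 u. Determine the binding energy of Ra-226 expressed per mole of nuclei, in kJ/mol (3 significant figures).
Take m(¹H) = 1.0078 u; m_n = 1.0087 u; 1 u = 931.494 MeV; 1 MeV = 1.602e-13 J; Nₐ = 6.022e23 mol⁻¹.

Σm = 88·m(¹H) + 138·m_n = 88.6864 + 139.2006 = 227.8870 u
Mass defect Δm = 227.8870 − 226.025410 = 1.861590 u
E_B = 1.861590 × 931.494 = 1734.06 MeV
Per nucleus in joules: 1734.06 MeV × 1.602e-13 J/MeV = 2.7780e-10 J
Per mole: 2.7780e-10 J × 6.022e23 mol⁻¹ = 1.6729e+14 J/mol

1.67e+11 kJ/mol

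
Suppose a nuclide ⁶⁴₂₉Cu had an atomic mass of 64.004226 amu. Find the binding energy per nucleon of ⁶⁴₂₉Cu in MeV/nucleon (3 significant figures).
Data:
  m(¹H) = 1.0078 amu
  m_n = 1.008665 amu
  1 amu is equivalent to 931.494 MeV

Mass of separated nucleons = 29(1.0078) + 35(1.008665) = 29.2262 + 35.303275 = 64.529475 amu
Δm = 64.529475 − 64.004226 = 0.525249 amu
Converting to energy: 0.525249 amu × 931.494 MeV/amu = 489.266 MeV
BE/A = 489.266 MeV / 64 = 7.6448 MeV/nucleon

7.64 MeV/nucleon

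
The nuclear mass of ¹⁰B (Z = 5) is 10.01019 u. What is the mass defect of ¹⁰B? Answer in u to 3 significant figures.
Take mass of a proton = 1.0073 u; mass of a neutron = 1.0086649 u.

0.0696 u

Z = 5, so N = A − Z = 10 − 5 = 5.
Total constituent mass: 5 × 1.0073 + 5 × 1.0086649 = 10.0798245 u
The mass defect is 10.0798245 − 10.01019 = 0.0696345 u.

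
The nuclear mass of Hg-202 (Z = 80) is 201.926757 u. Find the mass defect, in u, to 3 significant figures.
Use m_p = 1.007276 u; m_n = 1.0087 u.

1.72 u

The nucleus contains 80 protons and 202 − 80 = 122 neutrons.
Mass of separated nucleons = 80(1.007276) + 122(1.0087) = 80.582080 + 123.0614 = 203.643480 u
Δm = 203.643480 − 201.926757 = 1.716723 u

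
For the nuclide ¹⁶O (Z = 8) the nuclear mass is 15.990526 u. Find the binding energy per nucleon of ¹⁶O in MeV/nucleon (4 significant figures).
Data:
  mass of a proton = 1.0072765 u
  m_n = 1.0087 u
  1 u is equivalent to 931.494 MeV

7.993 MeV/nucleon

The nucleus contains 8 protons and 16 − 8 = 8 neutrons.
Mass of separated nucleons = 8(1.0072765) + 8(1.0087) = 8.0582120 + 8.0696 = 16.1278120 u
Mass defect Δm = 16.1278120 − 15.990526 = 0.1372860 u
Converting to energy: 0.1372860 u × 931.494 MeV/u = 127.881 MeV
BE/A = 127.881 MeV / 16 = 7.993 MeV/nucleon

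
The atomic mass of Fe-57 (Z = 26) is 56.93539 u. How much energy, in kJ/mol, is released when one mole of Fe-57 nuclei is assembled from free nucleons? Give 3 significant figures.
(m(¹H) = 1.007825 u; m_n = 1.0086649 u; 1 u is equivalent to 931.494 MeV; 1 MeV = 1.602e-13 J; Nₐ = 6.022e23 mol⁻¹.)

With 26 protons and 31 neutrons (A = 57):
Σm = 26·m(¹H) + 31·m_n = 26.203450 + 31.2686119 = 57.4720619 u
Mass defect Δm = 57.4720619 − 56.93539 = 0.5366719 u
E_B = 0.5366719 × 931.494 = 499.907 MeV
Per nucleus in joules: 499.907 MeV × 1.602e-13 J/MeV = 8.0085e-11 J
Per mole: 8.0085e-11 J × 6.022e23 mol⁻¹ = 4.8227e+13 J/mol

4.82e+10 kJ/mol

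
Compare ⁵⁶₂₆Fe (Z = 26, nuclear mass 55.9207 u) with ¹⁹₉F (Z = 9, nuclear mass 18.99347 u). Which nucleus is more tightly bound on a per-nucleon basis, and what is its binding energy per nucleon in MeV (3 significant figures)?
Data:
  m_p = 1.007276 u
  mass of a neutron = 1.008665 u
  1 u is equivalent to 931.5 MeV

⁵⁶₂₆Fe; 8.79 MeV/nucleon

⁵⁶₂₆Fe: Σm = 26(1.007276) + 30(1.008665) = 56.449126 u; Δm = 0.528426 u; E_B = 492.23 MeV; E_B/A = 8.790 MeV
¹⁹₉F: Σm = 9(1.007276) + 10(1.008665) = 19.152134 u; Δm = 0.158664 u; E_B = 147.80 MeV; E_B/A = 7.779 MeV
⁵⁶₂₆Fe has the higher binding energy per nucleon, so it is the more tightly bound nucleus.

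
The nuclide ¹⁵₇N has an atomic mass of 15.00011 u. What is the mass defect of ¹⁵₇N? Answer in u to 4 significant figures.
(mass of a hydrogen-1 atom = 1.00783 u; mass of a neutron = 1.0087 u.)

0.1243 u

The nucleus contains 7 protons and 15 − 7 = 8 neutrons.
Total constituent mass: 7 × 1.00783 + 8 × 1.0087 = 15.12441 u
Δm = 15.12441 − 15.00011 = 0.12430 u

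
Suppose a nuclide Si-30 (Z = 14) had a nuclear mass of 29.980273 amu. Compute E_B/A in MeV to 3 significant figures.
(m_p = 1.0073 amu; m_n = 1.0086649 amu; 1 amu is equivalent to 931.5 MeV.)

8.09 MeV/nucleon

Mass of separated nucleons = 14(1.0073) + 16(1.0086649) = 14.1022 + 16.1386384 = 30.2408384 amu
Mass defect Δm = 30.2408384 − 29.980273 = 0.2605654 amu
Binding energy = Δm·c² = 0.2605654 × 931.5 MeV/amu = 242.717 MeV
BE/A = 242.717 MeV / 30 = 8.091 MeV/nucleon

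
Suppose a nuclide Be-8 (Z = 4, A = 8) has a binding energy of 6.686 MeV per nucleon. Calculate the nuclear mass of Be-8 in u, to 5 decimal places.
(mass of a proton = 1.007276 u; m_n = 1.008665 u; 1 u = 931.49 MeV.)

Total binding energy = 8 × 6.686 = 53.488 MeV
Mass defect = 53.488 MeV / (931.49 MeV/u) = 0.0574220 u
Constituent mass = 4(1.007276) + 4(1.008665) = 8.063764 u
Nuclear mass = 8.063764 − 0.0574220 = 8.0063420 u ≈ 8.00634 u (to 5 decimal places)

8.00634 u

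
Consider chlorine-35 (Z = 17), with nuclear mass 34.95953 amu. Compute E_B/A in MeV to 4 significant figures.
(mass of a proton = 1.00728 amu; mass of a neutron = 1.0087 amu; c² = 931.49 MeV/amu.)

Σm = 17·m_p + 18·m_n = 17.12376 + 18.1566 = 35.28036 amu
Δm = 35.28036 − 34.95953 = 0.32083 amu
E_B = 0.32083 × 931.49 = 298.850 MeV
BE/A = 298.850 MeV / 35 = 8.539 MeV/nucleon

8.539 MeV/nucleon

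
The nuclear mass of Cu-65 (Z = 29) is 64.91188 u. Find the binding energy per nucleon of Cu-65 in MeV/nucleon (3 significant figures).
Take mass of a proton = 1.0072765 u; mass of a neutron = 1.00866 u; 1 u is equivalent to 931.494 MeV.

Total constituent mass: 29 × 1.0072765 + 36 × 1.00866 = 65.5227785 u
Δm = 65.5227785 − 64.91188 = 0.6108985 u
Converting to energy: 0.6108985 u × 931.494 MeV/u = 569.048 MeV
Per nucleon: 569.048 / 65 = 8.7546 MeV

8.75 MeV/nucleon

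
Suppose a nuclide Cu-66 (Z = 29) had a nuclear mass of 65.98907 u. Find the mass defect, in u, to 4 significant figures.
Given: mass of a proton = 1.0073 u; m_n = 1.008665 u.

Z = 29, so N = A − Z = 66 − 29 = 37.
Σm = 29·m_p + 37·m_n = 29.2117 + 37.320605 = 66.532305 u
Mass defect Δm = 66.532305 − 65.98907 = 0.543235 u

0.5432 u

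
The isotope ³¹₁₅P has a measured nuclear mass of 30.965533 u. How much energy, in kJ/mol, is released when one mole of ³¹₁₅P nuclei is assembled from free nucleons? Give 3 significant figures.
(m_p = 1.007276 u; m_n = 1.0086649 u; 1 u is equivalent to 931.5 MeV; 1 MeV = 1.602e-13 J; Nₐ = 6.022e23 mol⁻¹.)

2.54e+10 kJ/mol

Mass of separated nucleons = 15(1.007276) + 16(1.0086649) = 15.109140 + 16.1386384 = 31.2477784 u
Mass defect Δm = 31.2477784 − 30.965533 = 0.2822454 u
Binding energy = Δm·c² = 0.2822454 × 931.5 MeV/u = 262.912 MeV
Per nucleus in joules: 262.912 MeV × 1.602e-13 J/MeV = 4.2119e-11 J
Per mole: 4.2119e-11 J × 6.022e23 mol⁻¹ = 2.5364e+13 J/mol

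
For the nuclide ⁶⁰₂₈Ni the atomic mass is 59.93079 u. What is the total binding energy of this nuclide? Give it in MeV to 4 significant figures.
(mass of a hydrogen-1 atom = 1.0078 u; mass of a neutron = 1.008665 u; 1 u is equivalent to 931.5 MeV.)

526.2 MeV

Total constituent mass: 28 × 1.0078 + 32 × 1.008665 = 60.495680 u
Mass defect Δm = 60.495680 − 59.93079 = 0.564890 u
Converting to energy: 0.564890 u × 931.5 MeV/u = 526.195 MeV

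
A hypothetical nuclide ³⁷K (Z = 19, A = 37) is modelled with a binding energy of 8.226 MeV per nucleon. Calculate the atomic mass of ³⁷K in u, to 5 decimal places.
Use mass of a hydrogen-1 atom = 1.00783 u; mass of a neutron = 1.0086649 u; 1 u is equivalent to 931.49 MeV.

36.97799 u

Total binding energy = 37 × 8.226 = 304.362 MeV
Mass defect = 304.362 MeV / (931.49 MeV/u) = 0.3267475 u
Constituent mass = 19(1.00783) + 18(1.0086649) = 37.3047382 u
Atomic mass = 37.3047382 − 0.3267475 = 36.9779907 u ≈ 36.97799 u (to 5 decimal places)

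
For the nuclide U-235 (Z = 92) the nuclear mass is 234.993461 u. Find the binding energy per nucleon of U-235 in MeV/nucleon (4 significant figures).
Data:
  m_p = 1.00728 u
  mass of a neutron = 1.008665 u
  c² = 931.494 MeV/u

7.592 MeV/nucleon

With 92 protons and 143 neutrons (A = 235):
Total constituent mass: 92 × 1.00728 + 143 × 1.008665 = 236.908855 u
The mass defect is 236.908855 − 234.993461 = 1.915394 u.
Binding energy = Δm·c² = 1.915394 × 931.494 MeV/u = 1784.18 MeV
BE/A = 1784.18 MeV / 235 = 7.592 MeV/nucleon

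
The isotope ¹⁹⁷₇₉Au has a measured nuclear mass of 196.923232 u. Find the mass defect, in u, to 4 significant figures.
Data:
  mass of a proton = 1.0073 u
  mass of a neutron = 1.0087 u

Z = 79, so N = A − Z = 197 − 79 = 118.
Σm = 79·m_p + 118·m_n = 79.5767 + 119.0266 = 198.6033 u
The mass defect is 198.6033 − 196.923232 = 1.680068 u.

1.680 u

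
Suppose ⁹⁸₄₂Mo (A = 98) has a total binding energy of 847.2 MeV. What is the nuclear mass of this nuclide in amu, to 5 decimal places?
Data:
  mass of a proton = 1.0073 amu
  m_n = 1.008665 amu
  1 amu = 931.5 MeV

97.88234 amu

Mass defect = 847.2 MeV / (931.5 MeV/amu) = 0.9095008 amu
Constituent mass = 42(1.0073) + 56(1.008665) = 98.791840 amu
Nuclear mass = 98.791840 − 0.9095008 = 97.8823392 amu ≈ 97.88234 amu (to 5 decimal places)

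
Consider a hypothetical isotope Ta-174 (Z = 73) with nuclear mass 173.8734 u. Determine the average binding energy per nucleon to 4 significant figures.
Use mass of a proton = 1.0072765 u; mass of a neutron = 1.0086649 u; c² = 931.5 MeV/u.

With 73 protons and 101 neutrons (A = 174):
Σm = 73·m_p + 101·m_n = 73.5311845 + 101.8751549 = 175.4063394 u
Δm = 175.4063394 − 173.8734 = 1.5329394 u
E_B = 1.5329394 × 931.5 = 1427.933 MeV
Per nucleon: 1427.933 / 174 = 8.207 MeV

8.207 MeV/nucleon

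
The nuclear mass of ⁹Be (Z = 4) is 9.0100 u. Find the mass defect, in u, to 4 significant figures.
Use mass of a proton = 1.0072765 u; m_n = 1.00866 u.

The nucleus contains 4 protons and 9 − 4 = 5 neutrons.
Σm = 4·m_p + 5·m_n = 4.0291060 + 5.04330 = 9.0724060 u
Δm = 9.0724060 − 9.0100 = 0.0624060 u

0.06241 u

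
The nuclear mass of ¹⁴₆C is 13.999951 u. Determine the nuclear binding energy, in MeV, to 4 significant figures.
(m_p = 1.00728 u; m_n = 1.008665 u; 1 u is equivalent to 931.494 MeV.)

Σm = 6·m_p + 8·m_n = 6.04368 + 8.069320 = 14.113000 u
Mass defect Δm = 14.113000 − 13.999951 = 0.113049 u
Binding energy = Δm·c² = 0.113049 × 931.494 MeV/u = 105.304 MeV

105.3 MeV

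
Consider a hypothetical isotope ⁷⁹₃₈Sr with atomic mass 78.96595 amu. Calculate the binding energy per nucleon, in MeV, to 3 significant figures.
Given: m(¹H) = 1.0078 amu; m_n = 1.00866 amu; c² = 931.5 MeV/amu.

With 38 protons and 41 neutrons (A = 79):
Σm = 38·m(¹H) + 41·m_n = 38.2964 + 41.35506 = 79.65146 amu
The mass defect is 79.65146 − 78.96595 = 0.68551 amu.
Binding energy = Δm·c² = 0.68551 × 931.5 MeV/amu = 638.553 MeV
Dividing by A = 79 gives 8.083 MeV per nucleon.

8.08 MeV/nucleon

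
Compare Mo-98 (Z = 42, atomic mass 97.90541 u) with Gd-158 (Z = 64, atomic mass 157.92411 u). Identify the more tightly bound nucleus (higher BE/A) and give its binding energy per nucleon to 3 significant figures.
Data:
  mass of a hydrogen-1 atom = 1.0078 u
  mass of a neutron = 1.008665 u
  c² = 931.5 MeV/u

Mo-98; 8.63 MeV/nucleon

Mo-98: Σm = 42(1.0078) + 56(1.008665) = 98.812840 u; Δm = 0.907430 u; E_B = 845.27 MeV; E_B/A = 8.625 MeV
Gd-158: Σm = 64(1.0078) + 94(1.008665) = 159.313710 u; Δm = 1.389600 u; E_B = 1294.4 MeV; E_B/A = 8.192 MeV
Mo-98 has the higher binding energy per nucleon, so it is the more tightly bound nucleus.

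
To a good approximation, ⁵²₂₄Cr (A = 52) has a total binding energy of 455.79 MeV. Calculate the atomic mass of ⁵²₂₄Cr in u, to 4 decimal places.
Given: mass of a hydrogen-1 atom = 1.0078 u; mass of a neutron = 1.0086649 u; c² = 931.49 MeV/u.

51.9405 u

Mass defect = 455.79 MeV / (931.49 MeV/u) = 0.489313 u
Constituent mass = 24(1.0078) + 28(1.0086649) = 52.4298172 u
Atomic mass = 52.4298172 − 0.489313 = 51.9405042 u ≈ 51.9405 u (to 4 decimal places)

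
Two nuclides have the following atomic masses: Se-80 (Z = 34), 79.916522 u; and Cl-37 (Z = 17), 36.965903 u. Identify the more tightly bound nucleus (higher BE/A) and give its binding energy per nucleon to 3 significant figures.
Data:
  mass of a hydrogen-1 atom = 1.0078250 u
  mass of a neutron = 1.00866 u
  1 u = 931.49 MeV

Se-80; 8.71 MeV/nucleon

Se-80: Σm = 34(1.0078250) + 46(1.00866) = 80.6644100 u; Δm = 0.7478880 u; E_B = 696.65 MeV; E_B/A = 8.708 MeV
Cl-37: Σm = 17(1.0078250) + 20(1.00866) = 37.3062250 u; Δm = 0.3403220 u; E_B = 317.01 MeV; E_B/A = 8.568 MeV
Se-80 has the higher binding energy per nucleon, so it is the more tightly bound nucleus.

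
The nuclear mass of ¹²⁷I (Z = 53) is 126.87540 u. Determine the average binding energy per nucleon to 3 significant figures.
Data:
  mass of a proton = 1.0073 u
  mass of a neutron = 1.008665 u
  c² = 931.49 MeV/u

8.45 MeV/nucleon

With 53 protons and 74 neutrons (A = 127):
Total constituent mass: 53 × 1.0073 + 74 × 1.008665 = 128.028110 u
Mass defect Δm = 128.028110 − 126.87540 = 1.152710 u
Binding energy = Δm·c² = 1.152710 × 931.49 MeV/u = 1073.74 MeV
Dividing by A = 127 gives 8.4546 MeV per nucleon.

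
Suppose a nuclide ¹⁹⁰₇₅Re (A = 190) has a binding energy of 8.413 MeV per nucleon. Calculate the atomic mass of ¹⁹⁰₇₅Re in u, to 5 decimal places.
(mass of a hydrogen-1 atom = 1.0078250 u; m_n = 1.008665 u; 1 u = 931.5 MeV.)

Total binding energy = 190 × 8.413 = 1598.470 MeV
Mass defect = 1598.470 MeV / (931.5 MeV/u) = 1.7160172 u
Constituent mass = 75(1.0078250) + 115(1.008665) = 191.5833500 u
Atomic mass = 191.5833500 − 1.7160172 = 189.8673328 u ≈ 189.86733 u (to 5 decimal places)

189.86733 u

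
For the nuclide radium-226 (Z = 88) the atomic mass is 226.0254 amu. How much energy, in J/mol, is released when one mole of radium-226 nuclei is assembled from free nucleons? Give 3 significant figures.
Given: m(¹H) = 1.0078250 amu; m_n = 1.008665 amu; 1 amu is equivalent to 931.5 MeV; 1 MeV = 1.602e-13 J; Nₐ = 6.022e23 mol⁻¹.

Total constituent mass: 88 × 1.0078250 + 138 × 1.008665 = 227.8843700 amu
The mass defect is 227.8843700 − 226.0254 = 1.8589700 amu.
Converting to energy: 1.8589700 amu × 931.5 MeV/amu = 1731.63 MeV
Per nucleus in joules: 1731.63 MeV × 1.602e-13 J/MeV = 2.7741e-10 J
Per mole: 2.7741e-10 J × 6.022e23 mol⁻¹ = 1.6706e+14 J/mol

1.67e+14 J/mol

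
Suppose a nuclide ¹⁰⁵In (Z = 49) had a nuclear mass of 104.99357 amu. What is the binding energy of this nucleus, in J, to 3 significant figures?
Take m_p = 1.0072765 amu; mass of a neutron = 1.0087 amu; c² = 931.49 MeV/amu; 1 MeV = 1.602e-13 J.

Σm = 49·m_p + 56·m_n = 49.3565485 + 56.4872 = 105.8437485 amu
Mass defect Δm = 105.8437485 − 104.99357 = 0.8501785 amu
E_B = 0.8501785 × 931.49 = 791.933 MeV
In joules: 791.933 MeV × 1.602e-13 J/MeV = 1.2687e-10 J

1.27e-10 J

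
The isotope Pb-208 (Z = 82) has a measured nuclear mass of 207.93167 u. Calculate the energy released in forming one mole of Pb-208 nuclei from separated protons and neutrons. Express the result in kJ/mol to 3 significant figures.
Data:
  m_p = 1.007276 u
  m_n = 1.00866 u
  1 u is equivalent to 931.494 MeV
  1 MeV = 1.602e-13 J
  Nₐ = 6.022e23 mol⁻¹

1.58e+11 kJ/mol

The nucleus contains 82 protons and 208 − 82 = 126 neutrons.
Total constituent mass: 82 × 1.007276 + 126 × 1.00866 = 209.687792 u
The mass defect is 209.687792 − 207.93167 = 1.756122 u.
Converting to energy: 1.756122 u × 931.494 MeV/u = 1635.82 MeV
Per nucleus in joules: 1635.82 MeV × 1.602e-13 J/MeV = 2.6206e-10 J
Per mole: 2.6206e-10 J × 6.022e23 mol⁻¹ = 1.5781e+14 J/mol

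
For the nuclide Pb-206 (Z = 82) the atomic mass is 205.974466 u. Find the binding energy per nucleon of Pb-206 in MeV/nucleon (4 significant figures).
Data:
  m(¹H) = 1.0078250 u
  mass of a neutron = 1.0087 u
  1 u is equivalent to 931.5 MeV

7.895 MeV/nucleon

Mass of separated nucleons = 82(1.0078250) + 124(1.0087) = 82.6416500 + 125.0788 = 207.7204500 u
The mass defect is 207.7204500 − 205.974466 = 1.7459840 u.
E_B = 1.7459840 × 931.5 = 1626.38 MeV
Per nucleon: 1626.38 / 206 = 7.895 MeV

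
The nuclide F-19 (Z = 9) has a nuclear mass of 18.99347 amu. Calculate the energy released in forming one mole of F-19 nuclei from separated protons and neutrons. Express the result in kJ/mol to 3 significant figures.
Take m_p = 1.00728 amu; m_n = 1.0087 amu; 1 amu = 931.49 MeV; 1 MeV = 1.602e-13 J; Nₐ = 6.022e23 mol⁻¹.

1.43e+10 kJ/mol

Z = 9, so N = A − Z = 19 − 9 = 10.
Σm = 9·m_p + 10·m_n = 9.06552 + 10.0870 = 19.15252 amu
Mass defect Δm = 19.15252 − 18.99347 = 0.15905 amu
Binding energy = Δm·c² = 0.15905 × 931.49 MeV/amu = 148.153 MeV
Per nucleus in joules: 148.153 MeV × 1.602e-13 J/MeV = 2.3734e-11 J
Per mole: 2.3734e-11 J × 6.022e23 mol⁻¹ = 1.4293e+13 J/mol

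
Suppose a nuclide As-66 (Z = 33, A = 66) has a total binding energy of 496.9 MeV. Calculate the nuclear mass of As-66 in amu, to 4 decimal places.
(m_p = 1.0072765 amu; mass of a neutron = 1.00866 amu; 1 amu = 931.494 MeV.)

Mass defect = 496.9 MeV / (931.494 MeV/amu) = 0.533444 amu
Constituent mass = 33(1.0072765) + 33(1.00866) = 66.5259045 amu
Nuclear mass = 66.5259045 − 0.533444 = 65.9924605 amu ≈ 65.9925 amu (to 4 decimal places)

65.9925 amu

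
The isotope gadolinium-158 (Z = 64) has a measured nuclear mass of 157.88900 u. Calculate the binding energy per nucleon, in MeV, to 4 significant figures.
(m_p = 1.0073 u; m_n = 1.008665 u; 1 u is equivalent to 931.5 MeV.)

8.211 MeV/nucleon

With 64 protons and 94 neutrons (A = 158):
Total constituent mass: 64 × 1.0073 + 94 × 1.008665 = 159.281710 u
Mass defect Δm = 159.281710 − 157.88900 = 1.392710 u
Binding energy = Δm·c² = 1.392710 × 931.5 MeV/u = 1297.31 MeV
Dividing by A = 158 gives 8.211 MeV per nucleon.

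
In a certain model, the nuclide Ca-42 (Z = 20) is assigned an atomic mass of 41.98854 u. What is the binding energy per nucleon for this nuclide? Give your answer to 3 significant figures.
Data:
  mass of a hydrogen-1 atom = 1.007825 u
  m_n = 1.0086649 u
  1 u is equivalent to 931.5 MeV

7.95 MeV/nucleon

Total constituent mass: 20 × 1.007825 + 22 × 1.0086649 = 42.3471278 u
Δm = 42.3471278 − 41.98854 = 0.3585878 u
Converting to energy: 0.3585878 u × 931.5 MeV/u = 334.025 MeV
BE/A = 334.025 MeV / 42 = 7.953 MeV/nucleon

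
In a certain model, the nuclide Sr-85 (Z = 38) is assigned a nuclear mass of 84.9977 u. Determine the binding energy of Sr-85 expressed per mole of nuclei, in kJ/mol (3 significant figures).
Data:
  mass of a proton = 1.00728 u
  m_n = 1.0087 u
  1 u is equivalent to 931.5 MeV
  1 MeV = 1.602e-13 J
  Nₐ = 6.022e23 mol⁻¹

With 38 protons and 47 neutrons (A = 85):
Total constituent mass: 38 × 1.00728 + 47 × 1.0087 = 85.68554 u
Mass defect Δm = 85.68554 − 84.9977 = 0.68784 u
Converting to energy: 0.68784 u × 931.5 MeV/u = 640.723 MeV
Per nucleus in joules: 640.723 MeV × 1.602e-13 J/MeV = 1.0264e-10 J
Per mole: 1.0264e-10 J × 6.022e23 mol⁻¹ = 6.1810e+13 J/mol

6.18e+10 kJ/mol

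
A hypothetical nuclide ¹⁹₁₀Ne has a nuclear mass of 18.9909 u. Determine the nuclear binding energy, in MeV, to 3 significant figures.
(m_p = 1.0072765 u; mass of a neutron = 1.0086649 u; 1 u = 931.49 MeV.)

Total constituent mass: 10 × 1.0072765 + 9 × 1.0086649 = 19.1507491 u
Mass defect Δm = 19.1507491 − 18.9909 = 0.1598491 u
E_B = 0.1598491 × 931.49 = 148.898 MeV

149 MeV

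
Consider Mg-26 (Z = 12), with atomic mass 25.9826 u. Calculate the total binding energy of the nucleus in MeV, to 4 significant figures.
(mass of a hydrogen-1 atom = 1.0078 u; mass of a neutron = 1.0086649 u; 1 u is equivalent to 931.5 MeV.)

The nucleus contains 12 protons and 26 − 12 = 14 neutrons.
Mass of separated nucleons = 12(1.0078) + 14(1.0086649) = 12.0936 + 14.1213086 = 26.2149086 u
Δm = 26.2149086 − 25.9826 = 0.2323086 u
Converting to energy: 0.2323086 u × 931.5 MeV/u = 216.395 MeV

216.4 MeV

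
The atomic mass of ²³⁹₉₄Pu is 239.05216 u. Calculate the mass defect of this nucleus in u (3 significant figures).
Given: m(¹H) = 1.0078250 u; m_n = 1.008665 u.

1.94 u

The nucleus contains 94 protons and 239 − 94 = 145 neutrons.
Total constituent mass: 94 × 1.0078250 + 145 × 1.008665 = 240.9919750 u
Δm = 240.9919750 − 239.05216 = 1.9398150 u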